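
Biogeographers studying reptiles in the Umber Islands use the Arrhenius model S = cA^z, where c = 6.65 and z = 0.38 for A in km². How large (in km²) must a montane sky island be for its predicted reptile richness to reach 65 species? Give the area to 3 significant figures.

403 km²

65 = 6.65 × A^0.38  ⇒  A^0.38 = 65/6.65 = 9.774
ln A = ln(9.774) / 0.38 = 2.2798 / 0.38 = 5.9994
A = e^5.9994 ≈ 403.2 km²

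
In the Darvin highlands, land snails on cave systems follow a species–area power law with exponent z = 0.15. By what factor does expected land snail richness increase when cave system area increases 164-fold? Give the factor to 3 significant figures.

S₂/S₁ = (A₂/A₁)^z = 164^0.15
ln(S₂/S₁) = 0.15 × ln 164 = 0.15 × 5.0999 = 0.7650
S₂/S₁ = e^0.7650 ≈ 2.149

2.15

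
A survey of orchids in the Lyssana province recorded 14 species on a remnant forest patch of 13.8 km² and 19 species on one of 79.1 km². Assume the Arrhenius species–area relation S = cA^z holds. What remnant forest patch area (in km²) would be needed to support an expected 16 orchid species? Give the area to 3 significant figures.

29.6 km²

z = ln(19/14) / ln(79.1/13.8) = 0.3054 / 1.7460 = 0.1749
c = 14 / 13.8^0.1749 = 14 / 1.583 = 8.846
A = (16/8.846)^(1/0.1749) ⇒ ln A = ln(1.809)/0.1749 = 3.3881
A = e^3.3881 ≈ 29.61 km²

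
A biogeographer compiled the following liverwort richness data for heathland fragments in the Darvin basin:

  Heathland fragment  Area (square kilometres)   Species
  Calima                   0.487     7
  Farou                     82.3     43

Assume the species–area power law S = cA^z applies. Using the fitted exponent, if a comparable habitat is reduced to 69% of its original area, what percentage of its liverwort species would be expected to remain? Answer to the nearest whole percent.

z = ln(43/7) / ln(82.3/0.487) = 1.8153 / 5.1299 = 0.3539
S_new/S_old = (A_new/A_old)^z = 0.69^0.3539 = exp(0.3539 × -0.3711) = 0.8769

88%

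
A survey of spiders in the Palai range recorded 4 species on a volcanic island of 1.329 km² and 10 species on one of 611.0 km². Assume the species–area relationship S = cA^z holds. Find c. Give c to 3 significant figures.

3.83

z = ln(S₂/S₁) / ln(A₂/A₁) = ln(10/4) / ln(611/1.329) = 0.9163 / 6.1307 = 0.1495
c = S₁ / A₁^z = 4 / 1.329^0.1495 = 4 / 1.043 = 3.834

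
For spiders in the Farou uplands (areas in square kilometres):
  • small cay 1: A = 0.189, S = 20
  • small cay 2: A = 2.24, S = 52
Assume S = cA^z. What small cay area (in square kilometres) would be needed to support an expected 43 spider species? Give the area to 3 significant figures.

1.37 square kilometres

z = ln(52/20) / ln(2.24/0.189) = 0.9555 / 2.4725 = 0.3865
c = 20 / 0.189^0.3865 = 20 / 0.5253 = 38.08
A = (43/38.08)^(1/0.3865) ⇒ ln A = ln(1.129)/0.3865 = 0.3147
A = e^0.3147 ≈ 1.37 square kilometres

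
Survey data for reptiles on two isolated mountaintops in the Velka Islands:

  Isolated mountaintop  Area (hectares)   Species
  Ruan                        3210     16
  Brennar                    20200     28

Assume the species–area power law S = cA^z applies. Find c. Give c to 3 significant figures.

z = ln(S₂/S₁) / ln(A₂/A₁) = ln(28/16) / ln(20200/3210) = 0.5596 / 1.8394 = 0.3042
c = S₁ / A₁^z = 16 / 3210^0.3042 = 16 / 11.66 = 1.372

1.37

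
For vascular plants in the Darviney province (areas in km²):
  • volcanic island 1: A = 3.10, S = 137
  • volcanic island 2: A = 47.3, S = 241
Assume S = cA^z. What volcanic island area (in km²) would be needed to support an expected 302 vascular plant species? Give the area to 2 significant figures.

z = ln(241/137) / ln(47.3/3.1) = 0.5648 / 2.7251 = 0.2073
c = 137 / 3.1^0.2073 = 137 / 1.264 = 108.4
A = (302/108.4)^(1/0.2073) ⇒ ln A = ln(2.787)/0.2073 = 4.9451
A = e^4.9451 ≈ 140.5 km²

140 km²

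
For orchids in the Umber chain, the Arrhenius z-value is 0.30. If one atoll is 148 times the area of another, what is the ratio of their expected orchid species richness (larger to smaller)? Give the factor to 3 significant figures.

S₂/S₁ = (A₂/A₁)^z = 148^0.3
ln(S₂/S₁) = 0.3 × ln 148 = 0.3 × 4.9972 = 1.4992
S₂/S₁ = e^1.4992 ≈ 4.478

4.48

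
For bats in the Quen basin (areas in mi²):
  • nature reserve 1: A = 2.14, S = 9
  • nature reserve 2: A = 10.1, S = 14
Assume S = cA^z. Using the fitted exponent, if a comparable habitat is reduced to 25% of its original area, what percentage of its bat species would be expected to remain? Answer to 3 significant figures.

z = ln(14/9) / ln(10.1/2.14) = 0.4418 / 1.5517 = 0.2847
S_new/S_old = (A_new/A_old)^z = 0.25^0.2847 = exp(0.2847 × -1.3863) = 0.6739

67.4%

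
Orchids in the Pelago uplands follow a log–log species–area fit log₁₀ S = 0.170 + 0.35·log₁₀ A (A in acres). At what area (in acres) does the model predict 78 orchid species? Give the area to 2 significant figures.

83000 acres

78 = 1.479 × A^0.35  ⇒  A^0.35 = 78/1.479 = 52.73
ln A = ln(52.73) / 0.35 = 3.9653 / 0.35 = 11.3293
A = e^11.3293 ≈ 83228 acres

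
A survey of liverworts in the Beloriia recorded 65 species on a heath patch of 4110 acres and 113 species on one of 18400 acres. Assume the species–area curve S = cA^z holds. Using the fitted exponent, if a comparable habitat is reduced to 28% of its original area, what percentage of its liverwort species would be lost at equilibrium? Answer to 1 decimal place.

37.5%

z = ln(113/65) / ln(18400/4110) = 0.5530 / 1.4989 = 0.3689
S_new/S_old = (A_new/A_old)^z = 0.28^0.3689 = exp(0.3689 × -1.2730) = 0.6252
Fraction lost = 1 − 0.6252 = 0.3748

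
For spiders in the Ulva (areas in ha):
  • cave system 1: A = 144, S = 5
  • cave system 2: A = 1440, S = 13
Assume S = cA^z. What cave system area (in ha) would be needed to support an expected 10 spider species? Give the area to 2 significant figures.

770 ha

z = ln(13/5) / ln(1440/144) = 0.9555 / 2.3026 = 0.4150
c = 5 / 144^0.4150 = 5 / 7.864 = 0.6358
A = (10/0.6358)^(1/0.4150) ⇒ ln A = ln(15.73)/0.4150 = 6.6402
A = e^6.6402 ≈ 765.2 ha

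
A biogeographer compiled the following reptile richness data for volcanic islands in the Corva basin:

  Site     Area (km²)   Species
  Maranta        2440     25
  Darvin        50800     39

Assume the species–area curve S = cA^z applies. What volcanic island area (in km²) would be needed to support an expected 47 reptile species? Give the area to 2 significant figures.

z = ln(39/25) / ln(50800/2440) = 0.4447 / 3.0359 = 0.1465
c = 25 / 2440^0.1465 = 25 / 3.135 = 7.976
A = (47/7.976)^(1/0.1465) ⇒ ln A = ln(5.893)/0.1465 = 12.1095
A = e^12.1095 ≈ 181586 km²

180000 km²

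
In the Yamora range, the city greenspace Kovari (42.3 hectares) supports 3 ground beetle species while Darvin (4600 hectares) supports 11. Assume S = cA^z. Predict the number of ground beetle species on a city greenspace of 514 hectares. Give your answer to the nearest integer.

z = ln(11/3) / ln(4600/42.3) = 1.2993 / 4.6890 = 0.2771
c = 3 / 42.3^0.2771 = 3 / 2.823 = 1.063
S₃ = 1.063 × 514^0.2771 = 1.063 × 5.639 ≈ 5.993

6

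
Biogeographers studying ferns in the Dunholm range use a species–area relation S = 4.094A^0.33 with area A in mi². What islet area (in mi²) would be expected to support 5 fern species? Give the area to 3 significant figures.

5 = 4.094 × A^0.33  ⇒  A^0.33 = 5/4.094 = 1.221
ln A = ln(1.221) / 0.33 = 0.1999 / 0.33 = 0.6058
A = e^0.6058 ≈ 1.833 mi²

1.83 mi²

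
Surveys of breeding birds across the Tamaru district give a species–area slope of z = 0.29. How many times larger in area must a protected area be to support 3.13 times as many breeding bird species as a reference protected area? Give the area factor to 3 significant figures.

51.1

(A₂/A₁)^0.29 = 3.13, so A₂/A₁ = 3.13^(1/0.29) = 3.13^3.448
ln(A₂/A₁) = ln 3.13 / 0.29 = 1.1410 / 0.29 = 3.9346
A₂/A₁ = e^3.9346 ≈ 51.14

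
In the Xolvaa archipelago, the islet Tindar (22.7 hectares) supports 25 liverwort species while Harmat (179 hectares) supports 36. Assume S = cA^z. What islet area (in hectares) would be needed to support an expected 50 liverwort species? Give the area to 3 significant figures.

1150 hectares

z = ln(36/25) / ln(179/22.7) = 0.3646 / 2.0650 = 0.1766
c = 25 / 22.7^0.1766 = 25 / 1.736 = 14.4
A = (50/14.4)^(1/0.1766) ⇒ ln A = ln(3.471)/0.1766 = 7.0477
A = e^7.0477 ≈ 1150 hectares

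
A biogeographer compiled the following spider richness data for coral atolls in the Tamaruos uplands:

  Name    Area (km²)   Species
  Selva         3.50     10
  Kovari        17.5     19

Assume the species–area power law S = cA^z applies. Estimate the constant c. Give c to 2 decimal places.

z = ln(S₂/S₁) / ln(A₂/A₁) = ln(19/10) / ln(17.5/3.5) = 0.6419 / 1.6094 = 0.3988
c = S₁ / A₁^z = 10 / 3.5^0.3988 = 10 / 1.648 = 6.068

6.07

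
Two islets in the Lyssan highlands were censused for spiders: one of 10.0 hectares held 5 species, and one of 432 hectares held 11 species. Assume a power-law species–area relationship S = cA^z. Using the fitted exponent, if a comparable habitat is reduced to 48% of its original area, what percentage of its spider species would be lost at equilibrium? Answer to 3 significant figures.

z = ln(11/5) / ln(432/10) = 0.7885 / 3.7658 = 0.2094
S_new/S_old = (A_new/A_old)^z = 0.48^0.2094 = exp(0.2094 × -0.7340) = 0.8576
Fraction lost = 1 − 0.8576 = 0.1424

14.2%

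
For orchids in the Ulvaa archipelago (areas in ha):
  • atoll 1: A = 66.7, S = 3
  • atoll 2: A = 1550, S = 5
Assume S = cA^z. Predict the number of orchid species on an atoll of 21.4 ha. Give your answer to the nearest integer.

z = ln(5/3) / ln(1550/66.7) = 0.5108 / 3.1458 = 0.1624
c = 3 / 66.7^0.1624 = 3 / 1.978 = 1.517
S₃ = 1.517 × 21.4^0.1624 = 1.517 × 1.645 ≈ 2.494

2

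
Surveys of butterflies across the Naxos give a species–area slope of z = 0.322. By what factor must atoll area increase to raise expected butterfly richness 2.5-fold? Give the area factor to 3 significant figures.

(A₂/A₁)^0.322 = 2.5, so A₂/A₁ = 2.5^(1/0.322) = 2.5^3.106
ln(A₂/A₁) = ln 2.5 / 0.322 = 0.9163 / 0.322 = 2.8456
A₂/A₁ = e^2.8456 ≈ 17.21

17.2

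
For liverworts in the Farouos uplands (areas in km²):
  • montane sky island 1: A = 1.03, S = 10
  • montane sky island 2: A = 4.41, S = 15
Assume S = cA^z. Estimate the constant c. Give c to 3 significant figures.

9.92

z = ln(S₂/S₁) / ln(A₂/A₁) = ln(15/10) / ln(4.41/1.03) = 0.4055 / 1.4543 = 0.2788
c = S₁ / A₁^z = 10 / 1.03^0.2788 = 10 / 1.008 = 9.918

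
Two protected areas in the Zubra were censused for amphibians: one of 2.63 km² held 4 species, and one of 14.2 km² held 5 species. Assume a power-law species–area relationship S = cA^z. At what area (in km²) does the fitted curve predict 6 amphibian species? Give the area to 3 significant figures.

z = ln(5/4) / ln(14.2/2.63) = 0.2231 / 1.6863 = 0.1323
c = 4 / 2.63^0.1323 = 4 / 1.137 = 3.52
A = (6/3.52)^(1/0.1323) ⇒ ln A = ln(1.705)/0.1323 = 4.0310
A = e^4.0310 ≈ 56.32 km²

56.3 km²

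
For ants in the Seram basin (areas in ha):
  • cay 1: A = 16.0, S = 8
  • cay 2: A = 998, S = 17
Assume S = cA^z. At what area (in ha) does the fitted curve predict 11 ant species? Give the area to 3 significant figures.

91.7 ha

z = ln(17/8) / ln(998/16) = 0.7538 / 4.1332 = 0.1824
c = 8 / 16^0.1824 = 8 / 1.658 = 4.825
A = (11/4.825)^(1/0.1824) ⇒ ln A = ln(2.28)/0.1824 = 4.5188
A = e^4.5188 ≈ 91.72 ha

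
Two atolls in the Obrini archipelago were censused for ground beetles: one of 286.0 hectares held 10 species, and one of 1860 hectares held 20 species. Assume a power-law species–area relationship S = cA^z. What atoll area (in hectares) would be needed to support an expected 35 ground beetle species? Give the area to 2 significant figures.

z = ln(20/10) / ln(1860/286) = 0.6931 / 1.8723 = 0.3702
c = 10 / 286^0.3702 = 10 / 8.116 = 1.232
A = (35/1.232)^(1/0.3702) ⇒ ln A = ln(28.41)/0.3702 = 9.0400
A = e^9.0400 ≈ 8434 hectares

8400 hectares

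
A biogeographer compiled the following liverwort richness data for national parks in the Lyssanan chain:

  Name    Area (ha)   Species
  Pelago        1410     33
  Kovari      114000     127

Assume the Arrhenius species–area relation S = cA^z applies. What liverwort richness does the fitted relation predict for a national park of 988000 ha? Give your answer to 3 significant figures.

z = ln(127/33) / ln(114000/1410) = 1.3477 / 4.3926 = 0.3068
c = 33 / 1410^0.3068 = 33 / 9.251 = 3.567
S₃ = 3.567 × 988000^0.3068 = 3.567 × 69.06 ≈ 246.3

246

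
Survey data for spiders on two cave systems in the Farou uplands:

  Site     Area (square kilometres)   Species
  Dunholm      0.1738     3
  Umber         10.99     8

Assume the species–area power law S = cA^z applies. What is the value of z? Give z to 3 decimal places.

Taking logs: ln S = ln c + z ln A, so z = (ln S₂ − ln S₁)/(ln A₂ − ln A₁).
z = ln(8/3) / ln(10.99/0.1738) = ln(2.667) / ln(63.23) = 0.9808 / 4.1468 = 0.2365

0.237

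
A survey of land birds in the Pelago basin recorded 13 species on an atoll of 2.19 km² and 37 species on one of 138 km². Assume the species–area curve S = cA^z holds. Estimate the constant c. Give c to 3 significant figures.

10.7

z = ln(S₂/S₁) / ln(A₂/A₁) = ln(37/13) / ln(138/2.19) = 1.0460 / 4.1434 = 0.2524
c = S₁ / A₁^z = 13 / 2.19^0.2524 = 13 / 1.219 = 10.67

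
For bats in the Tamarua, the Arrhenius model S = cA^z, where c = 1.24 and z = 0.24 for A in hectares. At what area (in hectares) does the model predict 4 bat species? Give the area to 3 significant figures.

132 hectares

4 = 1.24 × A^0.24  ⇒  A^0.24 = 4/1.24 = 3.226
ln A = ln(3.226) / 0.24 = 1.1712 / 0.24 = 4.8799
A = e^4.8799 ≈ 131.6 hectares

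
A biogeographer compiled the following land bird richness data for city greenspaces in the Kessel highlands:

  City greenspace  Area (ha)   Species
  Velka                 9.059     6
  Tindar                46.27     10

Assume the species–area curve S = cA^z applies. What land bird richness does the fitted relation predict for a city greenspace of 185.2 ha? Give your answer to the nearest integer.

z = ln(10/6) / ln(46.27/9.059) = 0.5108 / 1.6307 = 0.3132
c = 6 / 9.059^0.3132 = 6 / 1.994 = 3.008
S₃ = 3.008 × 185.2^0.3132 = 3.008 × 5.133 ≈ 15.44

15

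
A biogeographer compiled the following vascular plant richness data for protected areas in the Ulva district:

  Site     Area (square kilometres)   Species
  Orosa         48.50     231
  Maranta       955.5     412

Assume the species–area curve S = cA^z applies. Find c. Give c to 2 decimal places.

z = ln(S₂/S₁) / ln(A₂/A₁) = ln(412/231) / ln(955.5/48.5) = 0.5786 / 2.9807 = 0.1941
c = S₁ / A₁^z = 231 / 48.5^0.1941 = 231 / 2.124 = 108.7

108.74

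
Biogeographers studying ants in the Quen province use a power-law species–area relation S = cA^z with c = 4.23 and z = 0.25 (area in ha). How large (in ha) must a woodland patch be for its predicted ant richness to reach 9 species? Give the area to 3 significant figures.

20.5 ha

9 = 4.23 × A^0.25  ⇒  A^0.25 = 9/4.23 = 2.128
ln A = ln(2.128) / 0.25 = 0.7550 / 0.25 = 3.0201
A = e^3.0201 ≈ 20.49 ha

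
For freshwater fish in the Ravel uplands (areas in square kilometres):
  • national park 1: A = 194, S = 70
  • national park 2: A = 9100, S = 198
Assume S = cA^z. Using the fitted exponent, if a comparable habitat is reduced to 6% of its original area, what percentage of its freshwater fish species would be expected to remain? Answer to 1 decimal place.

46.8%

z = ln(198/70) / ln(9100/194) = 1.0398 / 3.8482 = 0.2702
S_new/S_old = (A_new/A_old)^z = 0.06^0.2702 = exp(0.2702 × -2.8134) = 0.4676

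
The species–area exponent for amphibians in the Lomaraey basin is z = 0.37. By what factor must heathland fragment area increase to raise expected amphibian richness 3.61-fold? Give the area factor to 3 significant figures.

32.1

(A₂/A₁)^0.37 = 3.61, so A₂/A₁ = 3.61^(1/0.37) = 3.61^2.703
ln(A₂/A₁) = ln 3.61 / 0.37 = 1.2837 / 0.37 = 3.4695
A₂/A₁ = e^3.4695 ≈ 32.12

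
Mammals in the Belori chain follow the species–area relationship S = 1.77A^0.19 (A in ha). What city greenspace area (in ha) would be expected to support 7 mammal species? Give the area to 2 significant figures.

7 = 1.77 × A^0.19  ⇒  A^0.19 = 7/1.77 = 3.955
ln A = ln(3.955) / 0.19 = 1.3749 / 0.19 = 7.2365
A = e^7.2365 ≈ 1389 ha

1400 ha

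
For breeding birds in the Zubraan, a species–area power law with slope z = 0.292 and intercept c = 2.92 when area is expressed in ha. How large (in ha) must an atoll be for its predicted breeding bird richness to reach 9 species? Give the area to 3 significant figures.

47.2 ha

9 = 2.92 × A^0.292  ⇒  A^0.292 = 9/2.92 = 3.082
ln A = ln(3.082) / 0.292 = 1.1256 / 0.292 = 3.8549
A = e^3.8549 ≈ 47.23 ha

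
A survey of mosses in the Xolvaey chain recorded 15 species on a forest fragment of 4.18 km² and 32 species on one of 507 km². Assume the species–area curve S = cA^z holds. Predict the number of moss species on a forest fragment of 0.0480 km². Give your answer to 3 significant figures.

7.41

z = ln(32/15) / ln(507/4.18) = 0.7577 / 4.7982 = 0.1579
c = 15 / 4.18^0.1579 = 15 / 1.253 = 11.97
S₃ = 11.97 × 0.048^0.1579 = 11.97 × 0.6191 ≈ 7.409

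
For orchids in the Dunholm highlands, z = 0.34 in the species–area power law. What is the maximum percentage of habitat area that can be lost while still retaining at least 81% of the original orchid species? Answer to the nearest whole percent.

Need (A_new/A_old)^0.34 = 0.81, so A_new/A_old = 0.81^(1/0.34) = 0.81^2.941
ln(A_new/A_old) = ln 0.81 / 0.34 = -0.2107 / 0.34 = -0.6198
A_new/A_old = e^-0.6198 ≈ 0.5381
Fraction that can be lost = 1 − 0.5381 = 0.4619

46%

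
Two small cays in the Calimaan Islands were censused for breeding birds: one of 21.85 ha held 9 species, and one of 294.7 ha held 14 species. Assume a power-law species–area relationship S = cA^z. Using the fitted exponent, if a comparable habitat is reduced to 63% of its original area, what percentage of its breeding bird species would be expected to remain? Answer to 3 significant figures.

z = ln(14/9) / ln(294.7/21.85) = 0.4418 / 2.6018 = 0.1698
S_new/S_old = (A_new/A_old)^z = 0.63^0.1698 = exp(0.1698 × -0.4620) = 0.9245

92.5%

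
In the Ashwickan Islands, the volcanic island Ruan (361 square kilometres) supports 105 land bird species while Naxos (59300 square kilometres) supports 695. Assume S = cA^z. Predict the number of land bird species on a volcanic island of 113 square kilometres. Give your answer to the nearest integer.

68

z = ln(695/105) / ln(59300/361) = 1.8900 / 5.1015 = 0.3705
c = 105 / 361^0.3705 = 105 / 8.861 = 11.85
S₃ = 11.85 × 113^0.3705 = 11.85 × 5.762 ≈ 68.28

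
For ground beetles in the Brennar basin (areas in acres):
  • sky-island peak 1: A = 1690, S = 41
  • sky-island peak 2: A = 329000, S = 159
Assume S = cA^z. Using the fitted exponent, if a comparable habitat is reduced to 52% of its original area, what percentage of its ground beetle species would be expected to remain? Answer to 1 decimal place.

84.5%

z = ln(159/41) / ln(329000/1690) = 1.3553 / 5.2713 = 0.2571
S_new/S_old = (A_new/A_old)^z = 0.52^0.2571 = exp(0.2571 × -0.6539) = 0.8452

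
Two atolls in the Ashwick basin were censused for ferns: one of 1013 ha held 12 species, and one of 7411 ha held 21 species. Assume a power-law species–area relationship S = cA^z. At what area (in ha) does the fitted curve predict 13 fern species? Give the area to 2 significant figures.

z = ln(21/12) / ln(7411/1013) = 0.5596 / 1.9900 = 0.2812
c = 12 / 1013^0.2812 = 12 / 7.002 = 1.714
A = (13/1.714)^(1/0.2812) ⇒ ln A = ln(7.585)/0.2812 = 7.2053
A = e^7.2053 ≈ 1347 ha

1300 ha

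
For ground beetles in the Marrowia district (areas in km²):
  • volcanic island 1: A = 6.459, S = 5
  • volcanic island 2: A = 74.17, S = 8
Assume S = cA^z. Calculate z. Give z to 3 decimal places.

Taking logs: ln S = ln c + z ln A, so z = (ln S₂ − ln S₁)/(ln A₂ − ln A₁).
z = ln(8/5) / ln(74.17/6.459) = ln(1.6) / ln(11.48) = 0.4700 / 2.4409 = 0.1926

0.193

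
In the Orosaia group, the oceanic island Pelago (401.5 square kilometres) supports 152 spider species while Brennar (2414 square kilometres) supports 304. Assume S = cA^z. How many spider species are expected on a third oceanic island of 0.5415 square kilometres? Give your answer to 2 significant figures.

12

z = ln(304/152) / ln(2414/401.5) = 0.6931 / 1.7938 = 0.3864
c = 152 / 401.5^0.3864 = 152 / 10.14 = 14.99
S₃ = 14.99 × 0.5415^0.3864 = 14.99 × 0.789 ≈ 11.83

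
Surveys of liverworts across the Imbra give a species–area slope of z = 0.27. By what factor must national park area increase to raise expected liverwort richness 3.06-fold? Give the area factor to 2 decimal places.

62.95

(A₂/A₁)^0.27 = 3.06, so A₂/A₁ = 3.06^(1/0.27) = 3.06^3.704
ln(A₂/A₁) = ln 3.06 / 0.27 = 1.1184 / 0.27 = 4.1423
A₂/A₁ = e^4.1423 ≈ 62.95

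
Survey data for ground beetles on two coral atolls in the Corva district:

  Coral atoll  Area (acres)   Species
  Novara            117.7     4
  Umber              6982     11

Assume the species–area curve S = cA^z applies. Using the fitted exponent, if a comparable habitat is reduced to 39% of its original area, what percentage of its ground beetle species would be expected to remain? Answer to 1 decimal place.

z = ln(11/4) / ln(6982/117.7) = 1.0116 / 4.0830 = 0.2478
S_new/S_old = (A_new/A_old)^z = 0.39^0.2478 = exp(0.2478 × -0.9416) = 0.7919

79.2%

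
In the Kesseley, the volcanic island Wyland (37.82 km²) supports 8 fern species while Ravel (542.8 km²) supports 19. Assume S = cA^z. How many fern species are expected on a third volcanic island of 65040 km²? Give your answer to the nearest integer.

z = ln(19/8) / ln(542.8/37.82) = 0.8650 / 2.6639 = 0.3247
c = 8 / 37.82^0.3247 = 8 / 3.253 = 2.459
S₃ = 2.459 × 65040^0.3247 = 2.459 × 36.55 ≈ 89.88

90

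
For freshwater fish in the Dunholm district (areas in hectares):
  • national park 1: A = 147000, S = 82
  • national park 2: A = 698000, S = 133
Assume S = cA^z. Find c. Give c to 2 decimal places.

2.04

z = ln(S₂/S₁) / ln(A₂/A₁) = ln(133/82) / ln(698000/147000) = 0.4836 / 1.5578 = 0.3105
c = S₁ / A₁^z = 82 / 147000^0.3105 = 82 / 40.2 = 2.04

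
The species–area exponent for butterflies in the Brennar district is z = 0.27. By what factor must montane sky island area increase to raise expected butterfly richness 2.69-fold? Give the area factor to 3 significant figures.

39.1

(A₂/A₁)^0.27 = 2.69, so A₂/A₁ = 2.69^(1/0.27) = 2.69^3.704
ln(A₂/A₁) = ln 2.69 / 0.27 = 0.9895 / 0.27 = 3.6650
A₂/A₁ = e^3.6650 ≈ 39.05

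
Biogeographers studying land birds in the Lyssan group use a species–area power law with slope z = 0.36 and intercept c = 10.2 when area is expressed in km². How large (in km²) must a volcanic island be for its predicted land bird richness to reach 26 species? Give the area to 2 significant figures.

26 = 10.2 × A^0.36  ⇒  A^0.36 = 26/10.2 = 2.549
ln A = ln(2.549) / 0.36 = 0.9357 / 0.36 = 2.5992
A = e^2.5992 ≈ 13.45 km²

13 km²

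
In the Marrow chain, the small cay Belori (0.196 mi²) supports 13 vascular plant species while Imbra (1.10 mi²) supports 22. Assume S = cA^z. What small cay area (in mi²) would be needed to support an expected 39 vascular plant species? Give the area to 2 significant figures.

7.2 mi²

z = ln(22/13) / ln(1.1/0.196) = 0.5261 / 1.7250 = 0.3050
c = 13 / 0.196^0.3050 = 13 / 0.6083 = 21.37
A = (39/21.37)^(1/0.3050) ⇒ ln A = ln(1.825)/0.3050 = 1.9725
A = e^1.9725 ≈ 7.189 mi²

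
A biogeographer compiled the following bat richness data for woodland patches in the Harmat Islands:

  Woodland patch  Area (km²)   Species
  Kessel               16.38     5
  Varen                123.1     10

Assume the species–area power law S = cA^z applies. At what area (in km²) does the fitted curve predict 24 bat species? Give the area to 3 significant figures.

1570 km²

z = ln(10/5) / ln(123.1/16.38) = 0.6931 / 2.0169 = 0.3437
c = 5 / 16.38^0.3437 = 5 / 2.614 = 1.913
A = (24/1.913)^(1/0.3437) ⇒ ln A = ln(12.55)/0.3437 = 7.3605
A = e^7.3605 ≈ 1573 km²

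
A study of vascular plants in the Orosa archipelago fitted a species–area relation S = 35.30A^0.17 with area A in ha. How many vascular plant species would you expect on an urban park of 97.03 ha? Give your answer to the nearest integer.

S = 35.3 × 97.03^0.17
ln S = ln 35.3 + 0.17 × ln 97.03 = 3.5639 + 0.17 × 4.5750 = 4.3416
S = e^4.3416 ≈ 76.83

77 species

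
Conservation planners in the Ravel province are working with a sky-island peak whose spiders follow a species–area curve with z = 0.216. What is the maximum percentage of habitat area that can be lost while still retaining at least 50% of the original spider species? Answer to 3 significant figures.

96.0%

Need (A_new/A_old)^0.216 = 0.5, so A_new/A_old = 0.5^(1/0.216) = 0.5^4.63
ln(A_new/A_old) = ln 0.5 / 0.216 = -0.6931 / 0.216 = -3.2090
A_new/A_old = e^-3.2090 ≈ 0.0404
Fraction that can be lost = 1 − 0.0404 = 0.9596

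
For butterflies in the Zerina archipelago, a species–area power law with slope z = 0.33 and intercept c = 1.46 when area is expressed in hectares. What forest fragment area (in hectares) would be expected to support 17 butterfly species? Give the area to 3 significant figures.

1700 hectares

17 = 1.46 × A^0.33  ⇒  A^0.33 = 17/1.46 = 11.64
ln A = ln(11.64) / 0.33 = 2.4548 / 0.33 = 7.4387
A = e^7.4387 ≈ 1701 hectares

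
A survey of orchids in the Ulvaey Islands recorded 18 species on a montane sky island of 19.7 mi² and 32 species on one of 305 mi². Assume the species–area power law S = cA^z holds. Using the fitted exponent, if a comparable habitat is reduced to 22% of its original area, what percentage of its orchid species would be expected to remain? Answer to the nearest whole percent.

73%

z = ln(32/18) / ln(305/19.7) = 0.5754 / 2.7397 = 0.2100
S_new/S_old = (A_new/A_old)^z = 0.22^0.2100 = exp(0.2100 × -1.5141) = 0.7276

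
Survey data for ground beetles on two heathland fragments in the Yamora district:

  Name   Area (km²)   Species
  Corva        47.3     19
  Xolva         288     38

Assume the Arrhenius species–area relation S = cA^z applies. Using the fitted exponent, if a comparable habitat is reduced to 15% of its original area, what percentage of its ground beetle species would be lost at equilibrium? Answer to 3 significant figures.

51.7%

z = ln(38/19) / ln(288/47.3) = 0.6931 / 1.8065 = 0.3837
S_new/S_old = (A_new/A_old)^z = 0.15^0.3837 = exp(0.3837 × -1.8971) = 0.4829
Fraction lost = 1 − 0.4829 = 0.5171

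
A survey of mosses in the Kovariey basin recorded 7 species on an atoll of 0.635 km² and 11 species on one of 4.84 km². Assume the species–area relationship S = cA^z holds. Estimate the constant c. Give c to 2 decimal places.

7.74

z = ln(S₂/S₁) / ln(A₂/A₁) = ln(11/7) / ln(4.84/0.635) = 0.4520 / 2.0310 = 0.2225
c = S₁ / A₁^z = 7 / 0.635^0.2225 = 7 / 0.9039 = 7.744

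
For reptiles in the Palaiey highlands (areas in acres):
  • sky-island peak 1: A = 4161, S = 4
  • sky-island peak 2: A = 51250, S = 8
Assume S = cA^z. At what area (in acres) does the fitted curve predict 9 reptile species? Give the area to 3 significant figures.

z = ln(8/4) / ln(51250/4161) = 0.6931 / 2.5110 = 0.2760
c = 4 / 4161^0.2760 = 4 / 9.979 = 0.4009
A = (9/0.4009)^(1/0.2760) ⇒ ln A = ln(22.45)/0.2760 = 11.2711
A = e^11.2711 ≈ 78523 acres

78500 acres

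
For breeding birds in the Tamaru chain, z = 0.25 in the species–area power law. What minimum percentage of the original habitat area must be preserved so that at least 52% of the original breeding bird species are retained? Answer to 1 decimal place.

Need (A_new/A_old)^0.25 = 0.52, so A_new/A_old = 0.52^(1/0.25) = 0.52^4
ln(A_new/A_old) = ln 0.52 / 0.25 = -0.6539 / 0.25 = -2.6157
A_new/A_old = e^-2.6157 ≈ 0.07312

7.3%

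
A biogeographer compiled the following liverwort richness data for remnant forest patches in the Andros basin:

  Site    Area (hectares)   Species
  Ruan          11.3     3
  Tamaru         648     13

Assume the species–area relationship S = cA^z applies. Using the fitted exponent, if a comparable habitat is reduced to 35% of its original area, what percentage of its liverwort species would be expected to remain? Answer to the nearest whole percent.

68%

z = ln(13/3) / ln(648/11.3) = 1.4663 / 4.0491 = 0.3621
S_new/S_old = (A_new/A_old)^z = 0.35^0.3621 = exp(0.3621 × -1.0498) = 0.6837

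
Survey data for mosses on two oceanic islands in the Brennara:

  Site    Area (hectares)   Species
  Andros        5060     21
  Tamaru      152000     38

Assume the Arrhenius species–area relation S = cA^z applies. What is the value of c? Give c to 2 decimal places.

z = ln(S₂/S₁) / ln(A₂/A₁) = ln(38/21) / ln(152000/5060) = 0.5931 / 3.4025 = 0.1743
c = S₁ / A₁^z = 21 / 5060^0.1743 = 21 / 4.422 = 4.749

4.75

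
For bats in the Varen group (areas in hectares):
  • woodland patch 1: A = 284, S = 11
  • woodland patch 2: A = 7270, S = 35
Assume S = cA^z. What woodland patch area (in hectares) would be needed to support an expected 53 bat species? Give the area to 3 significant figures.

23200 hectares

z = ln(35/11) / ln(7270/284) = 1.1575 / 3.2425 = 0.3570
c = 11 / 284^0.3570 = 11 / 7.512 = 1.464
A = (53/1.464)^(1/0.3570) ⇒ ln A = ln(36.19)/0.3570 = 10.0540
A = e^10.0540 ≈ 23247 hectares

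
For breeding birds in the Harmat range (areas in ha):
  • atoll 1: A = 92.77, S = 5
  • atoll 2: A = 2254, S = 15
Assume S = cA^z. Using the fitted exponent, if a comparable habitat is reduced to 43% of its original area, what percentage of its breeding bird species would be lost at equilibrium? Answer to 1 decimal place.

25.2%

z = ln(15/5) / ln(2254/92.77) = 1.0986 / 3.1903 = 0.3444
S_new/S_old = (A_new/A_old)^z = 0.43^0.3444 = exp(0.3444 × -0.8440) = 0.7478
Fraction lost = 1 − 0.7478 = 0.2522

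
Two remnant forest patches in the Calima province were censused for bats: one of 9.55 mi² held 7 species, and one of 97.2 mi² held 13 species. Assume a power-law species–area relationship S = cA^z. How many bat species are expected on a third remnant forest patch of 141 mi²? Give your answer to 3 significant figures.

z = ln(13/7) / ln(97.2/9.55) = 0.6190 / 2.3202 = 0.2668
c = 7 / 9.55^0.2668 = 7 / 1.826 = 3.834
S₃ = 3.834 × 141^0.2668 = 3.834 × 3.745 ≈ 14.36

14.4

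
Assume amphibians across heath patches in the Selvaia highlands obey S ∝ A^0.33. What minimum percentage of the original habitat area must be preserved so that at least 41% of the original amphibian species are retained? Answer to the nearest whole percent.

7%

Need (A_new/A_old)^0.33 = 0.41, so A_new/A_old = 0.41^(1/0.33) = 0.41^3.03
ln(A_new/A_old) = ln 0.41 / 0.33 = -0.8916 / 0.33 = -2.7018
A_new/A_old = e^-2.7018 ≈ 0.06708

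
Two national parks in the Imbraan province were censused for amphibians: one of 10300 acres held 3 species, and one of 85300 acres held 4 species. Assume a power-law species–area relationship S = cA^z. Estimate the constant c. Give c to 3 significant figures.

0.853

z = ln(S₂/S₁) / ln(A₂/A₁) = ln(4/3) / ln(85300/10300) = 0.2877 / 2.1140 = 0.1361
c = S₁ / A₁^z = 3 / 10300^0.1361 = 3 / 3.516 = 0.8532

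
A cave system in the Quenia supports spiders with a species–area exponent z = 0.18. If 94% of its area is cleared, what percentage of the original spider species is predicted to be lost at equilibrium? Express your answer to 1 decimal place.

39.7%

S_new/S_old = (A_new/A_old)^z = 0.06^0.18
= exp(0.18 × ln 0.06) = exp(0.18 × -2.8134) = exp(-0.5064) ≈ 0.6027
Fraction lost = 1 − 0.6027 = 0.3973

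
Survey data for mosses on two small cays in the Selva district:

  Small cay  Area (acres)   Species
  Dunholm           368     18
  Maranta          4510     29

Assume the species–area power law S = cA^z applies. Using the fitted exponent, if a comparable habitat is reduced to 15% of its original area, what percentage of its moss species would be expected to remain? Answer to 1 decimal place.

z = ln(29/18) / ln(4510/368) = 0.4769 / 2.5060 = 0.1903
S_new/S_old = (A_new/A_old)^z = 0.15^0.1903 = exp(0.1903 × -1.8971) = 0.6969

69.7%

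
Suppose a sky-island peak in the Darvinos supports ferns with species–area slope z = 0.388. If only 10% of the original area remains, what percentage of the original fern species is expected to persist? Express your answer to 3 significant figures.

40.9%

S_new/S_old = (A_new/A_old)^z = 0.1^0.388
= exp(0.388 × ln 0.1) = exp(0.388 × -2.3026) = exp(-0.8934) ≈ 0.4093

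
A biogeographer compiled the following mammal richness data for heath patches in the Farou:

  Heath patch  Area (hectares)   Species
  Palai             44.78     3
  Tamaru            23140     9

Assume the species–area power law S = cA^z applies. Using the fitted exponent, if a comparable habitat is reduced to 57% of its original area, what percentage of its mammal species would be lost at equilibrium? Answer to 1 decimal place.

z = ln(9/3) / ln(23140/44.78) = 1.0986 / 6.2476 = 0.1758
S_new/S_old = (A_new/A_old)^z = 0.57^0.1758 = exp(0.1758 × -0.5621) = 0.9059
Fraction lost = 1 − 0.9059 = 0.09412

9.4%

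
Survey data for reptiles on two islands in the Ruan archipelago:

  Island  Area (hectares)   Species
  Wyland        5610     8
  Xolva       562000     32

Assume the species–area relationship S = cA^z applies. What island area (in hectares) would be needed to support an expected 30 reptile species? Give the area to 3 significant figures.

z = ln(32/8) / ln(562000/5610) = 1.3863 / 4.6070 = 0.3009
c = 8 / 5610^0.3009 = 8 / 13.43 = 0.5956
A = (30/0.5956)^(1/0.3009) ⇒ ln A = ln(50.37)/0.3009 = 13.0248
A = e^13.0248 ≈ 453514 hectares

454000 hectares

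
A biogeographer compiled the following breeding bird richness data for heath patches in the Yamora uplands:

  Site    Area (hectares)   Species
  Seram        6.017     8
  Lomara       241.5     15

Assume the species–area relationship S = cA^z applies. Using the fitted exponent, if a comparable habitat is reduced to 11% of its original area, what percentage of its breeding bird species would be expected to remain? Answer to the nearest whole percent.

69%

z = ln(15/8) / ln(241.5/6.017) = 0.6286 / 3.6923 = 0.1702
S_new/S_old = (A_new/A_old)^z = 0.11^0.1702 = exp(0.1702 × -2.2073) = 0.6867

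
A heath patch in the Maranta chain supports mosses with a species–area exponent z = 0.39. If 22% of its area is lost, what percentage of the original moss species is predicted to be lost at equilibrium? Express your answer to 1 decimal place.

9.2%

S_new/S_old = (A_new/A_old)^z = 0.78^0.39
= exp(0.39 × ln 0.78) = exp(0.39 × -0.2485) = exp(-0.0969) ≈ 0.9076
Fraction lost = 1 − 0.9076 = 0.09235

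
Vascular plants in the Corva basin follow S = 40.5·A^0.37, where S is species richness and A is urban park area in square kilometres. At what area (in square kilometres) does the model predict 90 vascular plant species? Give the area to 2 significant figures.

8.7 square kilometres

90 = 40.5 × A^0.37  ⇒  A^0.37 = 90/40.5 = 2.222
ln A = ln(2.222) / 0.37 = 0.7985 / 0.37 = 2.1581
A = e^2.1581 ≈ 8.655 square kilometres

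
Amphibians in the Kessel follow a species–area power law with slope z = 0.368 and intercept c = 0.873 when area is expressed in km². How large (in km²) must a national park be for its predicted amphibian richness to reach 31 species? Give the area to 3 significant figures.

16300 km²

31 = 0.873 × A^0.368  ⇒  A^0.368 = 31/0.873 = 35.51
ln A = ln(35.51) / 0.368 = 3.5698 / 0.368 = 9.7006
A = e^9.7006 ≈ 16327 km²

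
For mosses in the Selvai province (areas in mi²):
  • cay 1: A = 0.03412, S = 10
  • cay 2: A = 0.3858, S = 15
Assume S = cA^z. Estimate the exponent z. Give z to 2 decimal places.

Taking logs: ln S = ln c + z ln A, so z = (ln S₂ − ln S₁)/(ln A₂ − ln A₁).
z = ln(15/10) / ln(0.3858/0.03412) = ln(1.5) / ln(11.31) = 0.4055 / 2.4254 = 0.1672

0.17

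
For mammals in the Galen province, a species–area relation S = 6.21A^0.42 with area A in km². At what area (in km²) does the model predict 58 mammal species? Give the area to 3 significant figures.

58 = 6.21 × A^0.42  ⇒  A^0.42 = 58/6.21 = 9.34
ln A = ln(9.34) / 0.42 = 2.2343 / 0.42 = 5.3197
A = e^5.3197 ≈ 204.3 km²

204 km²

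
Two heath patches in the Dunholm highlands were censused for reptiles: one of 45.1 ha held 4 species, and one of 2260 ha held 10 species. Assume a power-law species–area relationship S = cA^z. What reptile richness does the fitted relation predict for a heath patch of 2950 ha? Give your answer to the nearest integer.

11

z = ln(10/4) / ln(2260/45.1) = 0.9163 / 3.9142 = 0.2341
c = 4 / 45.1^0.2341 = 4 / 2.439 = 1.64
S₃ = 1.64 × 2950^0.2341 = 1.64 × 6.49 ≈ 10.64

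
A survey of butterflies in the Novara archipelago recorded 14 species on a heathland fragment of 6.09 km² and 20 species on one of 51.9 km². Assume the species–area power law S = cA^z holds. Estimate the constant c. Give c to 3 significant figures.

z = ln(S₂/S₁) / ln(A₂/A₁) = ln(20/14) / ln(51.9/6.09) = 0.3567 / 2.1427 = 0.1665
c = S₁ / A₁^z = 14 / 6.09^0.1665 = 14 / 1.351 = 10.36

10.4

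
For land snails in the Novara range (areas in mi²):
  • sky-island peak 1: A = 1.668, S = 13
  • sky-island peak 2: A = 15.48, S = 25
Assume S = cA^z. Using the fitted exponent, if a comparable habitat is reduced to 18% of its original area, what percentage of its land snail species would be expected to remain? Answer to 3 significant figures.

z = ln(25/13) / ln(15.48/1.668) = 0.6539 / 2.2279 = 0.2935
S_new/S_old = (A_new/A_old)^z = 0.18^0.2935 = exp(0.2935 × -1.7148) = 0.6045

60.5%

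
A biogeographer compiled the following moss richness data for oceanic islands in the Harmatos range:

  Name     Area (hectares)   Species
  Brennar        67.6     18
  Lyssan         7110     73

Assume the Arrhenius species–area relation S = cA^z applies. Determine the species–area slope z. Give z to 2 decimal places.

0.30

Taking logs: ln S = ln c + z ln A, so z = (ln S₂ − ln S₁)/(ln A₂ − ln A₁).
z = ln(73/18) / ln(7110/67.6) = ln(4.056) / ln(105.2) = 1.4001 / 4.6556 = 0.3007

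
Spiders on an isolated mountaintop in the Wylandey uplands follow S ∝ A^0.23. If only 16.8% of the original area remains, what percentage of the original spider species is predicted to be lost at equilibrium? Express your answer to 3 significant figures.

33.7%

S_new/S_old = (A_new/A_old)^z = 0.168^0.23
= exp(0.23 × ln 0.168) = exp(0.23 × -1.7838) = exp(-0.4103) ≈ 0.6635
Fraction lost = 1 − 0.6635 = 0.3365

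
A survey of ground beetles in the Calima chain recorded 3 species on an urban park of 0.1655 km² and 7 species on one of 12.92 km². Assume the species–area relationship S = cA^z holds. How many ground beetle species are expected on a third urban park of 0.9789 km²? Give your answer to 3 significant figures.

4.24

z = ln(7/3) / ln(12.92/0.1655) = 0.8473 / 4.3576 = 0.1944
c = 3 / 0.1655^0.1944 = 3 / 0.7049 = 4.256
S₃ = 4.256 × 0.9789^0.1944 = 4.256 × 0.9959 ≈ 4.239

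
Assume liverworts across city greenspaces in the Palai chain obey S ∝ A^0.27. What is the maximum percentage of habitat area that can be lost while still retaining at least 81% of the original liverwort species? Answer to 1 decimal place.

Need (A_new/A_old)^0.27 = 0.81, so A_new/A_old = 0.81^(1/0.27) = 0.81^3.704
ln(A_new/A_old) = ln 0.81 / 0.27 = -0.2107 / 0.27 = -0.7804
A_new/A_old = e^-0.7804 ≈ 0.4582
Fraction that can be lost = 1 − 0.4582 = 0.5418

54.2%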